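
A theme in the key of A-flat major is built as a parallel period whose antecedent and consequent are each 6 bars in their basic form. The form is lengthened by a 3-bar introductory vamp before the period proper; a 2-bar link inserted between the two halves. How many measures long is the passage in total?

17 measures

Basic parallel period: 6 + 6 = 12 bars.
12 (basic form) + 3 (introduction) + 2 (link) = 17.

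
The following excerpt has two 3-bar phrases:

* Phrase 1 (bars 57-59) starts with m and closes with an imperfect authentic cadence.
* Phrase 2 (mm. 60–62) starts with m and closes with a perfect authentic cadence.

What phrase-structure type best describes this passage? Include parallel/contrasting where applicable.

Phrase 1 ends with an imperfect authentic cadence (weaker) and phrase 2 with a perfect authentic cadence (stronger): antecedent + consequent = a period.
The two phrases open with the same material (m / m), so the period is parallel.

parallel period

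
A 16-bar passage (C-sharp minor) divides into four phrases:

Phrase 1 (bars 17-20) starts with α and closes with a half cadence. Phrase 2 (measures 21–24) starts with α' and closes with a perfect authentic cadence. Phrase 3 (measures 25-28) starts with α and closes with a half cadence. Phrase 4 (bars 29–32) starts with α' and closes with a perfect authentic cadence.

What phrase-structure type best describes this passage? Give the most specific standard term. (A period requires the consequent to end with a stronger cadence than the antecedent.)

The cadence pattern HC–PAC–HC–PAC is weak–strong twice, and phrases 3–4 restate phrases 1–2: a period heard twice, not a double period (which would end weakly at phrase 2).

repeated period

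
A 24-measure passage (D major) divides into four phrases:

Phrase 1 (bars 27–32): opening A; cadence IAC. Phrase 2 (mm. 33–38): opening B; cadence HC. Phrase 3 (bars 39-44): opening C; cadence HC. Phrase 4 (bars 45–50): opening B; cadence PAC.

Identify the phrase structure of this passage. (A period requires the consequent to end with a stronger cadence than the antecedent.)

Four phrases in two halves: the first half (mm. 27–38) ends with a half cadence, the second (mm. 39–50) with a perfect authentic cadence — a large antecedent–consequent pair, i.e. a double period.
Phrase 3 begins with different material from phrase 1, making it contrasting.

contrasting double period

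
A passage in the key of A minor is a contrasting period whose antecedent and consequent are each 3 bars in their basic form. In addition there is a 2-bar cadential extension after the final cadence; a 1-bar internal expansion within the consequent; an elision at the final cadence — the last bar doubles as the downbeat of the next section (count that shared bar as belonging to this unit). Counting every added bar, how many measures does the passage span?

9 measures

Basic contrasting period: 3 + 3 = 6 bars.
6 (basic form) + 2 (cadential extension) + 1 (internal expansion) = 9.
The elision shares a bar with the next section but does not change this unit's count.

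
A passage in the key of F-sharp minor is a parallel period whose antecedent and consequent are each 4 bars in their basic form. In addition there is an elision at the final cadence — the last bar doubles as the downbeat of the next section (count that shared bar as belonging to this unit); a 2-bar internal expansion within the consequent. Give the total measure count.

10 measures

Basic parallel period: 4 + 4 = 8 bars.
8 (basic form) + 2 (internal expansion) = 10.
The elision shares a bar with the next section but does not change this unit's count.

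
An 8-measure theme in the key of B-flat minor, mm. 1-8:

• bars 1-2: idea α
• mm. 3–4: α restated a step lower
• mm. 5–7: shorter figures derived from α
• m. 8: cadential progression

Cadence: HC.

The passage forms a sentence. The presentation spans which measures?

measures 1–4

The presentation of a sentence is the basic idea (mm. 1–2) plus its repetition (mm. 3–4); the presentation is therefore measures 1-4.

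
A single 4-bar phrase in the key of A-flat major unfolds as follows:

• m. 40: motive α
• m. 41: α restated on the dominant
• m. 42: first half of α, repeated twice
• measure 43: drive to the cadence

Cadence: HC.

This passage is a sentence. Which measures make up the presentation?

measures 40–41

The presentation of a sentence is the basic idea (m. 40) plus its repetition (measure 41); the presentation is therefore bars 40–41.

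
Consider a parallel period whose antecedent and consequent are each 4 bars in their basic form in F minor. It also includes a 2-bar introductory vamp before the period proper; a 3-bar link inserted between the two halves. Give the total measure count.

13 measures

Basic parallel period: 4 + 4 = 8 bars.
8 (basic form) + 2 (introduction) + 3 (link) = 13.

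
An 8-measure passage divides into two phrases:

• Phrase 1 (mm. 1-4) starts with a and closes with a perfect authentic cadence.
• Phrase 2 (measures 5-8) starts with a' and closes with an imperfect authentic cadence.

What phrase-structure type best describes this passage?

The second phrase closes with an imperfect authentic cadence, which is not stronger than the first phrase's perfect authentic cadence; without a weak→strong cadential pair there is no antecedent–consequent relationship, so this is a phrase group rather than a period.

phrase group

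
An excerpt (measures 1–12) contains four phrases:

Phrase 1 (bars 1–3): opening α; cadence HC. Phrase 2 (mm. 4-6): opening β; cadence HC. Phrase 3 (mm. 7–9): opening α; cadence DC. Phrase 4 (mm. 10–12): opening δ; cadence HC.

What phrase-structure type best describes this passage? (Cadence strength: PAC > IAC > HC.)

phrase group

Phrase 4 ends with a half cadence, no stronger than phrase 2's half cadence, so the four phrases do not form a double period; nor do phrases 3–4 duplicate 1–2, so it is not a repeated period. With no phrase reaching a conclusive cadence, the passage is a phrase group.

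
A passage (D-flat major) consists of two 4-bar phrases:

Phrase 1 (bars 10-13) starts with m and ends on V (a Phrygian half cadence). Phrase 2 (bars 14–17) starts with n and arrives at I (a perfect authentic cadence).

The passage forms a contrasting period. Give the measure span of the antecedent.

measures 10–13

The phrase ending with the weaker cadence (Phrygian half cadence) is the antecedent; the one ending more conclusively (perfect authentic cadence) is the consequent. The antecedent is measures 10–13.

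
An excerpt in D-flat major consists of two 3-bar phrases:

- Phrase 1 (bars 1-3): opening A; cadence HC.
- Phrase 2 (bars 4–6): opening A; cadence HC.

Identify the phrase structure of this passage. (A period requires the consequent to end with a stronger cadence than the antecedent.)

Both phrases have the same opening (A) and the same cadence (half cadence): the second is a restatement, not a consequent, so this is a repeated phrase rather than a period.

repeated phrase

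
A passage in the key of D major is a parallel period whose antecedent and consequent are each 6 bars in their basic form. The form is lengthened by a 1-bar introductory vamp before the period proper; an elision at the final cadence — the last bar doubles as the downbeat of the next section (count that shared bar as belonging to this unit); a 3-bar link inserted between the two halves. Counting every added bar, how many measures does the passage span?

16 measures

Basic parallel period: 6 + 6 = 12 bars.
12 (basic form) + 1 (introduction) + 3 (link) = 16.
The elision shares a bar with the next section but does not change this unit's count.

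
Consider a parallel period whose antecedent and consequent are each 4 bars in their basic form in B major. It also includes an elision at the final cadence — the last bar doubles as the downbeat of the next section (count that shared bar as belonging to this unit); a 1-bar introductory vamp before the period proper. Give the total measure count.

Basic parallel period: 4 + 4 = 8 bars.
8 (basic form) + 1 (introduction) = 9.
The elision shares a bar with the next section but does not change this unit's count.

9 measures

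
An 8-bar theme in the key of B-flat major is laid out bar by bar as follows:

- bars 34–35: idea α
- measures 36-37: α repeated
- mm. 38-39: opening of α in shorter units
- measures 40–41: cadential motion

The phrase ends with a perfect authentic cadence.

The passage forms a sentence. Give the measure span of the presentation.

measures 34–37

The presentation of a sentence is the basic idea (bars 34-35) plus its repetition (measures 36-37); the presentation is therefore bars 34–37.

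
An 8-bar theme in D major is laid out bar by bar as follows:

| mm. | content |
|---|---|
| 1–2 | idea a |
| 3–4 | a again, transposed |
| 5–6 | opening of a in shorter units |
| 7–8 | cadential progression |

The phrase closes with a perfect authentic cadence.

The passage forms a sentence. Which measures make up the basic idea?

The presentation of a sentence is the basic idea (mm. 1–2) plus its repetition (mm. 3–4); the basic idea is therefore mm. 1–2.

measures 1–2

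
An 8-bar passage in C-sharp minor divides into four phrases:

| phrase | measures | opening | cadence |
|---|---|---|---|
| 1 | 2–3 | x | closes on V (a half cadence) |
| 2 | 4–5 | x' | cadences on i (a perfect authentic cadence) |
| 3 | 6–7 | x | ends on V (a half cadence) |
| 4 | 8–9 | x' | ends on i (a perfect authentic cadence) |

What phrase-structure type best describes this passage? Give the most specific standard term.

The cadence pattern HC–PAC–HC–PAC is weak–strong twice, and phrases 3–4 restate phrases 1–2: a period heard twice, not a double period (which would end weakly at phrase 2).

repeated period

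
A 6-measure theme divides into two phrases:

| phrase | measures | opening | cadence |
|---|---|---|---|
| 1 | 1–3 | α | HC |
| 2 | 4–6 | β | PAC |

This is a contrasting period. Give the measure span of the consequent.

The phrase ending with the weaker cadence (half cadence) is the antecedent; the one ending more conclusively (perfect authentic cadence) is the consequent. The consequent is measures 4–6.

measures 4–6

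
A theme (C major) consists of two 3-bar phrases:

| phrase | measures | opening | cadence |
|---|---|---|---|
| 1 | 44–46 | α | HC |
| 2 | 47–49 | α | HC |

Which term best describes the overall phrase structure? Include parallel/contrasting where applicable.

Both phrases have the same opening (α) and the same cadence (half cadence): the second is a restatement, not a consequent, so this is a repeated phrase rather than a period.

repeated phrase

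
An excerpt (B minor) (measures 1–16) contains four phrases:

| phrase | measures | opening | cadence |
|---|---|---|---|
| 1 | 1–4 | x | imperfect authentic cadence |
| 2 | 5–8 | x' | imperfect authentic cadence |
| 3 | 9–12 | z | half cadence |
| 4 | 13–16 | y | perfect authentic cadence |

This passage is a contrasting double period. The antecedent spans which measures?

measures 1–8

In a double period the four phrases pair into a large antecedent (phrases 1–2, ending imperfect authentic cadence) and a large consequent (phrases 3–4, ending perfect authentic cadence). The antecedent spans bars 1-8.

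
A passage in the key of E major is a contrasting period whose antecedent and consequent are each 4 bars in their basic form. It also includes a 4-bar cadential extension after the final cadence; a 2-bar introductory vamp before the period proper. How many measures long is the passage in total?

14 measures

Basic contrasting period: 4 + 4 = 8 bars.
8 (basic form) + 4 (cadential extension) + 2 (introduction) = 14.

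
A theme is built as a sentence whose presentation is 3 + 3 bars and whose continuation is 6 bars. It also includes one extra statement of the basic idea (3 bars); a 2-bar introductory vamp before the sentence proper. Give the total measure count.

17 measures

Basic sentence: 3 + 3 + 6 = 12 bars.
12 (basic form) + 3 (extra statement) + 2 (introduction) = 17.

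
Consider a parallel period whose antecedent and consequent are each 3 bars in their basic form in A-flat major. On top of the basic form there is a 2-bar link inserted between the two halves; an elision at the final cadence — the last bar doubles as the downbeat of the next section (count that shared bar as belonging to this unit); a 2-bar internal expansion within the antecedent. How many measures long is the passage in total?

10 measures

Basic parallel period: 3 + 3 = 6 bars.
6 (basic form) + 2 (link) + 2 (internal expansion) = 10.
The elision shares a bar with the next section but does not change this unit's count.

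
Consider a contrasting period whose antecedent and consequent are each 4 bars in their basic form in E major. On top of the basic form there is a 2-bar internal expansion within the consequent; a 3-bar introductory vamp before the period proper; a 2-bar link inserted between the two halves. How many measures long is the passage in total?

Basic contrasting period: 4 + 4 = 8 bars.
8 (basic form) + 2 (internal expansion) + 3 (introduction) + 2 (link) = 15.

15 measures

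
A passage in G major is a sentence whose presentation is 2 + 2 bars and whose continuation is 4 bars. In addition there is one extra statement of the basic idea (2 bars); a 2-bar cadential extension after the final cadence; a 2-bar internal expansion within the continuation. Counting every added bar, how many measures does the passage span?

Basic sentence: 2 + 2 + 4 = 8 bars.
8 (basic form) + 2 (extra statement) + 2 (cadential extension) + 2 (internal expansion) = 14.

14 measures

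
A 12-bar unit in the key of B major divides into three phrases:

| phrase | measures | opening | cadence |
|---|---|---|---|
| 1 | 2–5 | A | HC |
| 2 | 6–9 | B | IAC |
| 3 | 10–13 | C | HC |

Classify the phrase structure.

The final phrase closes with a half cadence, which is not stronger than the preceding imperfect authentic cadence; the 3 phrases lack an overall antecedent–consequent design and so form a phrase group.

phrase group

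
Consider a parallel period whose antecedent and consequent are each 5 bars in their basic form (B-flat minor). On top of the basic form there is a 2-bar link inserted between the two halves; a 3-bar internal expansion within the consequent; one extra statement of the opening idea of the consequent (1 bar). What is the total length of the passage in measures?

16 measures

Basic parallel period: 5 + 5 = 10 bars.
10 (basic form) + 2 (link) + 3 (internal expansion) + 1 (extra statement) = 16.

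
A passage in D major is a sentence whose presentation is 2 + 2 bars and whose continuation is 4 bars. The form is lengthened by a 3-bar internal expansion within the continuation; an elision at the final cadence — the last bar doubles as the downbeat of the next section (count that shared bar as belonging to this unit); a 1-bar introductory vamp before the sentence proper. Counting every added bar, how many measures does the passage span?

12 measures

Basic sentence: 2 + 2 + 4 = 8 bars.
8 (basic form) + 3 (internal expansion) + 1 (introduction) = 12.
The elision shares a bar with the next section but does not change this unit's count.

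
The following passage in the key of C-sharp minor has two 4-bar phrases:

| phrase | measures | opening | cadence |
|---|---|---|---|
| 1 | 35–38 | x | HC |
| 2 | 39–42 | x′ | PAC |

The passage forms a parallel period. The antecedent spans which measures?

measures 35–38

The antecedent is the phrase ending with the weaker cadence (half cadence, phrase 1) and the consequent the one ending more conclusively (perfect authentic cadence, phrase 2); the antecedent is bars 35-38.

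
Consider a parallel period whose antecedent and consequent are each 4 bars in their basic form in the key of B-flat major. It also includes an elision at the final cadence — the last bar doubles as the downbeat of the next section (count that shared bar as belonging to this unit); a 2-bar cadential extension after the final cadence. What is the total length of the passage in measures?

Basic parallel period: 4 + 4 = 8 bars.
8 (basic form) + 2 (cadential extension) = 10.
The elision shares a bar with the next section but does not change this unit's count.

10 measures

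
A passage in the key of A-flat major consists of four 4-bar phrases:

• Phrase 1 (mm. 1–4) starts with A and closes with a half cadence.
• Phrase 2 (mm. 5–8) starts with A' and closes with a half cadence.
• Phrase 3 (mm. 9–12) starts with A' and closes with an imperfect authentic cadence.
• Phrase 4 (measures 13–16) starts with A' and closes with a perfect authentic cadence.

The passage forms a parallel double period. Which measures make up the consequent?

measures 9–16

In a double period the first pair of phrases (ending half cadence) is the large antecedent and the second pair (ending perfect authentic cadence) is the large consequent; the consequent is measures 9–16.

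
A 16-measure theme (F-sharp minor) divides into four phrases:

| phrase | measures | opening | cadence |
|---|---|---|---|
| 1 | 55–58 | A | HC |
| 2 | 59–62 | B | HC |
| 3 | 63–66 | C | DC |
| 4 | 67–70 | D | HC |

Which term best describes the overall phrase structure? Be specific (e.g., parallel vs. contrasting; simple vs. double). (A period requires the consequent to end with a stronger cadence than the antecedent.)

phrase group

Phrase 4 ends with a half cadence, no stronger than phrase 2's half cadence, so the four phrases do not form a double period; nor do phrases 3–4 duplicate 1–2, so it is not a repeated period. With no phrase reaching a conclusive cadence, the passage is a phrase group.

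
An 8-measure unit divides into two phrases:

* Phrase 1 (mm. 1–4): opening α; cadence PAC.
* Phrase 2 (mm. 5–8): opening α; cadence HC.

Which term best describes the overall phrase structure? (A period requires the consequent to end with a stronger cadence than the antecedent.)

phrase group

The second phrase closes with a half cadence, which is not stronger than the first phrase's perfect authentic cadence; without a weak→strong cadential pair there is no antecedent–consequent relationship, so this is a phrase group rather than a period.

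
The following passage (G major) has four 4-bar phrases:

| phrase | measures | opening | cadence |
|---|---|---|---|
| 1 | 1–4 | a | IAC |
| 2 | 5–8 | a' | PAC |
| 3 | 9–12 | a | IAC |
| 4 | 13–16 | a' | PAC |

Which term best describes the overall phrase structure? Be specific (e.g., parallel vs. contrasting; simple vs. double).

The cadence pattern IAC–PAC–IAC–PAC is weak–strong twice, and phrases 3–4 restate phrases 1–2: a period heard twice, not a double period (which would end weakly at phrase 2).

repeated period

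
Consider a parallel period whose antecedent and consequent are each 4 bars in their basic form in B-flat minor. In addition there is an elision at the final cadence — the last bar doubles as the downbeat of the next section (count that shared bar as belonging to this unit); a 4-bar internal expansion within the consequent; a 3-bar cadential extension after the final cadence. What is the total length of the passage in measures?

Basic parallel period: 4 + 4 = 8 bars.
8 (basic form) + 4 (internal expansion) + 3 (cadential extension) = 15.
The elision shares a bar with the next section but does not change this unit's count.

15 measures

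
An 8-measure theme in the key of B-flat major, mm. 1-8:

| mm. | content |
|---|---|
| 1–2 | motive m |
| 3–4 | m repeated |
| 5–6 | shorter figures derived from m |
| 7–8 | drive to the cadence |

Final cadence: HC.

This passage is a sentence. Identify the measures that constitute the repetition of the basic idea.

The presentation of a sentence is the basic idea (bars 1-2) plus its repetition (mm. 3-4); the repetition of the basic idea is therefore measures 3-4.

measures 3–4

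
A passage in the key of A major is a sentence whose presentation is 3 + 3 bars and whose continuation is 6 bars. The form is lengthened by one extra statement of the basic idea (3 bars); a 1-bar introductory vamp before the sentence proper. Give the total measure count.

Basic sentence: 3 + 3 + 6 = 12 bars.
12 (basic form) + 3 (extra statement) + 1 (introduction) = 16.

16 measures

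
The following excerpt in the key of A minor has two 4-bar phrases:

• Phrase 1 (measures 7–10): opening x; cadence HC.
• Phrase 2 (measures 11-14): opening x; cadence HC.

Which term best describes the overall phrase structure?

Both phrases have the same opening (x) and the same cadence (half cadence): the second is a restatement, not a consequent, so this is a repeated phrase rather than a period.

repeated phrase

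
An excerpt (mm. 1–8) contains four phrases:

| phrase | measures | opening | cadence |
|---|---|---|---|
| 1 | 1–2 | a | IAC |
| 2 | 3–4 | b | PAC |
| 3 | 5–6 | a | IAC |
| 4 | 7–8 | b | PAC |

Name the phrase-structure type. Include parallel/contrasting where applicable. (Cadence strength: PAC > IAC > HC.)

The cadence pattern IAC–PAC–IAC–PAC is weak–strong twice, and phrases 3–4 restate phrases 1–2: a period heard twice, not a double period (which would end weakly at phrase 2).

repeated period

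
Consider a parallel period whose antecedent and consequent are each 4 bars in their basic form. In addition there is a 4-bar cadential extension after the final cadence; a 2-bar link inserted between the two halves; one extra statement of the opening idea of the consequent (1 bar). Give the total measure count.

15 measures

Basic parallel period: 4 + 4 = 8 bars.
8 (basic form) + 4 (cadential extension) + 2 (link) + 1 (extra statement) = 15.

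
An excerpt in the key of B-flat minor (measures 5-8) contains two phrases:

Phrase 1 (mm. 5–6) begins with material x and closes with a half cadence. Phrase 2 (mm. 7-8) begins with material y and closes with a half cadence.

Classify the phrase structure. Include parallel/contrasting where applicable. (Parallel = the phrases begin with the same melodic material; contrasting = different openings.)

phrase group

The second phrase closes with a half cadence, which is not stronger than the first phrase's half cadence; without a weak→strong cadential pair there is no antecedent–consequent relationship, so this is a phrase group rather than a period.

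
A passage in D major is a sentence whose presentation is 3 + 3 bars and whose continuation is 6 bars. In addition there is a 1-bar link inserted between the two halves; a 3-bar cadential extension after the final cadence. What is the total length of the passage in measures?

16 measures

Basic sentence: 3 + 3 + 6 = 12 bars.
12 (basic form) + 1 (link) + 3 (cadential extension) = 16.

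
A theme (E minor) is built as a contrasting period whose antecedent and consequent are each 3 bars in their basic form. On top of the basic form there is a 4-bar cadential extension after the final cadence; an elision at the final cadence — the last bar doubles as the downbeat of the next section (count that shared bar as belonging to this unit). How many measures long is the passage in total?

10 measures

Basic contrasting period: 3 + 3 = 6 bars.
6 (basic form) + 4 (cadential extension) = 10.
The elision shares a bar with the next section but does not change this unit's count.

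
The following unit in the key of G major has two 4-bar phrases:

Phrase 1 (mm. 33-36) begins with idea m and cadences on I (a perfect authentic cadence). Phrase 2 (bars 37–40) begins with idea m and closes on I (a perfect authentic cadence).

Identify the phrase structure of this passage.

Both phrases have the same opening (m) and the same cadence (perfect authentic cadence): the second is a restatement, not a consequent, so this is a repeated phrase rather than a period.

repeated phrase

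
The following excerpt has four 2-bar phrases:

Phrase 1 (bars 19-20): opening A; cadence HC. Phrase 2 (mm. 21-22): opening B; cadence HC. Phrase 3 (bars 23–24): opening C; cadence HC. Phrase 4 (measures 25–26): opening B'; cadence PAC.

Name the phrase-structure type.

contrasting double period

Four phrases in two halves: the first half (mm. 19-22) ends with a half cadence, the second (bars 23-26) with a perfect authentic cadence — a large antecedent–consequent pair, i.e. a double period.
Phrase 3 begins with different material from phrase 1, making it contrasting.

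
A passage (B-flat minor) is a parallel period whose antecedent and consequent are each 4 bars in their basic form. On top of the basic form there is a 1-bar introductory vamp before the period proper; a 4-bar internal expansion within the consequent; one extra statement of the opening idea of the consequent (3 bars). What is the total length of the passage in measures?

16 measures

Basic parallel period: 4 + 4 = 8 bars.
8 (basic form) + 1 (introduction) + 4 (internal expansion) + 3 (extra statement) = 16.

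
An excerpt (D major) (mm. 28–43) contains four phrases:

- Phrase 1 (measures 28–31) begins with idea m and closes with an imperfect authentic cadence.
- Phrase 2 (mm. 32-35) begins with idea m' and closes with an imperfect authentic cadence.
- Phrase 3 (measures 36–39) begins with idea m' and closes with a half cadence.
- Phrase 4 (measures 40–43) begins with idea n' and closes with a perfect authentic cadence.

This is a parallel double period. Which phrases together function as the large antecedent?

phrases 1 and 2

In a double period the first pair of phrases (ending imperfect authentic cadence) is the large antecedent and the second pair (ending perfect authentic cadence) is the large consequent; the antecedent is phrases 1 and 2.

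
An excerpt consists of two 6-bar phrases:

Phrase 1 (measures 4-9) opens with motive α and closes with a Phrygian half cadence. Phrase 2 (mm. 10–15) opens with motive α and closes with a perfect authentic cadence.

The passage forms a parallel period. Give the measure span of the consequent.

measures 10–15

The antecedent is the phrase ending with the weaker cadence (Phrygian half cadence, phrase 1) and the consequent the one ending more conclusively (perfect authentic cadence, phrase 2); the consequent is mm. 10–15.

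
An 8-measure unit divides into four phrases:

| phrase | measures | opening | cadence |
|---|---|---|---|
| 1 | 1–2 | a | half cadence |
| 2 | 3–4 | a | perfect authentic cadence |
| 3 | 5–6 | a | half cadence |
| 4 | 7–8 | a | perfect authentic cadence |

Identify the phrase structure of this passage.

The cadence pattern HC–PAC–HC–PAC is weak–strong twice, and phrases 3–4 restate phrases 1–2: a period heard twice, not a double period (which would end weakly at phrase 2).

repeated period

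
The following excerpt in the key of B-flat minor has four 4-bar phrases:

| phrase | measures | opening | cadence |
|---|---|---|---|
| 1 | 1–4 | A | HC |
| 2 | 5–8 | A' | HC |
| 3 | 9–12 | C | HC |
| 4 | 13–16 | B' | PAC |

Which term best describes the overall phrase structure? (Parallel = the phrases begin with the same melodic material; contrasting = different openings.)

contrasting double period

Four phrases in two halves: the first half (bars 1–8) ends with a half cadence, the second (measures 9–16) with a perfect authentic cadence — a large antecedent–consequent pair, i.e. a double period.
Phrase 3 begins with different material from phrase 1, making it contrasting.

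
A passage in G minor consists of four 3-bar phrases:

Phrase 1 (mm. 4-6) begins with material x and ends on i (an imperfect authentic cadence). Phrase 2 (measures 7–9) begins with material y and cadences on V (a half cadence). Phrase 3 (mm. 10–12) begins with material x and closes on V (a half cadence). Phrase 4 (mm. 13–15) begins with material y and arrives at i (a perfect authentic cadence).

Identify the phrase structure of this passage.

Four phrases in two halves: the first half (measures 4–9) ends with a half cadence, the second (mm. 10–15) with a perfect authentic cadence — a large antecedent–consequent pair, i.e. a double period.
Phrase 3 begins with the same material as phrase 1, making it parallel.

parallel double period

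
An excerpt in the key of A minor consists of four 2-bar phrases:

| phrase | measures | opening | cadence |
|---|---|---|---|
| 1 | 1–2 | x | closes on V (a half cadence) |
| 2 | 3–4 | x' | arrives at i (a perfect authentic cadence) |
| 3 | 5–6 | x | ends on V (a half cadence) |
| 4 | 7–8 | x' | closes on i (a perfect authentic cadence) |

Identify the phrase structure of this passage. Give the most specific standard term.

repeated period

The cadence pattern HC–PAC–HC–PAC is weak–strong twice, and phrases 3–4 restate phrases 1–2: a period heard twice, not a double period (which would end weakly at phrase 2).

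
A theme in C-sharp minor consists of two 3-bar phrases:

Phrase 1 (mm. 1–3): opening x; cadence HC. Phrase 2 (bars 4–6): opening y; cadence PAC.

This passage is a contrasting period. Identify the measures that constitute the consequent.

The antecedent is the phrase ending with the weaker cadence (half cadence, phrase 1) and the consequent the one ending more conclusively (perfect authentic cadence, phrase 2); the consequent is mm. 4–6.

measures 4–6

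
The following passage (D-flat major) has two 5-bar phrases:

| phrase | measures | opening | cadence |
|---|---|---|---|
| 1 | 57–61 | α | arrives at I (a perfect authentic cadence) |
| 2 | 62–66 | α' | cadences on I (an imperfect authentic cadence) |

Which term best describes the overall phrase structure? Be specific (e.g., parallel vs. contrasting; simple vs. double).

The second phrase closes with an imperfect authentic cadence, which is not stronger than the first phrase's perfect authentic cadence; without a weak→strong cadential pair there is no antecedent–consequent relationship, so this is a phrase group rather than a period.

phrase group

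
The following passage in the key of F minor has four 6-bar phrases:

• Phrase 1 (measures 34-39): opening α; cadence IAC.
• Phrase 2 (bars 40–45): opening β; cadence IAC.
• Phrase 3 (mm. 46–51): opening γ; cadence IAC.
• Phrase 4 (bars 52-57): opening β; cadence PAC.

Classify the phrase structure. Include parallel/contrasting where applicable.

Four phrases in two halves: the first half (mm. 34-45) ends with an imperfect authentic cadence, the second (measures 46–57) with a perfect authentic cadence — a large antecedent–consequent pair, i.e. a double period.
Phrase 3 begins with different material from phrase 1, making it contrasting.

contrasting double period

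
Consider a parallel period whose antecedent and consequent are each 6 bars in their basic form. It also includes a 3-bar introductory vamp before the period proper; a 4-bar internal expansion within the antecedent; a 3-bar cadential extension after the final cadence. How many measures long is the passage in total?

Basic parallel period: 6 + 6 = 12 bars.
12 (basic form) + 3 (introduction) + 4 (internal expansion) + 3 (cadential extension) = 22.

22 measures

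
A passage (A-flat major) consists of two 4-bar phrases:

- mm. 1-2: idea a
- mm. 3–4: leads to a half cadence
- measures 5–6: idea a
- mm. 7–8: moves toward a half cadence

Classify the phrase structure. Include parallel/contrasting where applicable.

repeated phrase

Both phrases have the same opening (a) and the same cadence (half cadence): the second is a restatement, not a consequent, so this is a repeated phrase rather than a period.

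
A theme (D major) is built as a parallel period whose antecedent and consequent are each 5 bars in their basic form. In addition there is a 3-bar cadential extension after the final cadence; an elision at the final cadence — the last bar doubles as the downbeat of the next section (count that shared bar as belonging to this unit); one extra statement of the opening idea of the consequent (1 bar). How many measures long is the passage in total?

14 measures

Basic parallel period: 5 + 5 = 10 bars.
10 (basic form) + 3 (cadential extension) + 1 (extra statement) = 14.
The elision shares a bar with the next section but does not change this unit's count.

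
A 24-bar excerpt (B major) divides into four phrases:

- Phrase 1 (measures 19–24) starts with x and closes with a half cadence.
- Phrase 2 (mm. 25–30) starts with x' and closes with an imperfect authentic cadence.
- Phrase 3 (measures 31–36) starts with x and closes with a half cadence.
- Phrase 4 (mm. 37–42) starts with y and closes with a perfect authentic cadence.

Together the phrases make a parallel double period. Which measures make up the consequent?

In a double period the first pair of phrases (ending imperfect authentic cadence) is the large antecedent and the second pair (ending perfect authentic cadence) is the large consequent; the consequent is measures 31–42.

measures 31–42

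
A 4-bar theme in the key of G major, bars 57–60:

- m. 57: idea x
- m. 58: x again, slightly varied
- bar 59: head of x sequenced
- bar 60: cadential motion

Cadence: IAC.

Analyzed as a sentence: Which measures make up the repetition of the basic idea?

The presentation of a sentence is the basic idea (m. 57) plus its repetition (m. 58); the repetition of the basic idea is therefore measure 58.

measures 58–58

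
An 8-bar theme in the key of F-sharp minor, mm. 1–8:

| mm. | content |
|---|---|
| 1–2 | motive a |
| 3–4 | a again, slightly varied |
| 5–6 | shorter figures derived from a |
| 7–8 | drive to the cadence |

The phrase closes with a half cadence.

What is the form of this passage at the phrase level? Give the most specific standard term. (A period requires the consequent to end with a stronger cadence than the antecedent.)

Basic idea (bars 1–2) + its repetition (measures 3–4) form the presentation; fragmentation and cadence (mm. 5–8) form the continuation — the 8-bar whole is a sentence.

sentence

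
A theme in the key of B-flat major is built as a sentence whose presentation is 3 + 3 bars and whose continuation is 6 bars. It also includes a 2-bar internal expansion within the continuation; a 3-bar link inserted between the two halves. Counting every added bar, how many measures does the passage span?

17 measures

Basic sentence: 3 + 3 + 6 = 12 bars.
12 (basic form) + 2 (internal expansion) + 3 (link) = 17.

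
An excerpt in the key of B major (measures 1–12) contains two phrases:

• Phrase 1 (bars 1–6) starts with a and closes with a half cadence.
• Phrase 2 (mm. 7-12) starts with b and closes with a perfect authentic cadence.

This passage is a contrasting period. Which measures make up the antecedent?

The antecedent is the phrase ending with the weaker cadence (half cadence, phrase 1) and the consequent the one ending more conclusively (perfect authentic cadence, phrase 2); the antecedent is measures 1–6.

measures 1–6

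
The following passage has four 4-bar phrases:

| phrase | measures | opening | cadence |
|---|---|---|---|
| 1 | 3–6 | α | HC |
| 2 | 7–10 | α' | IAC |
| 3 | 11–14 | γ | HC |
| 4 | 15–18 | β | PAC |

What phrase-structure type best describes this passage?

Four phrases in two halves: the first half (mm. 3–10) ends with an imperfect authentic cadence, the second (bars 11–18) with a perfect authentic cadence — a large antecedent–consequent pair, i.e. a double period.
Phrase 3 begins with different material from phrase 1, making it contrasting.

contrasting double period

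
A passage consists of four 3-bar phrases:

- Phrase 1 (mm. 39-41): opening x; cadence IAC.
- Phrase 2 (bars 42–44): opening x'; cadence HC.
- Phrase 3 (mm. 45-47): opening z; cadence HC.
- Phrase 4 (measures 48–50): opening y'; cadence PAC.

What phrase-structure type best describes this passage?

contrasting double period

Four phrases in two halves: the first half (mm. 39-44) ends with a half cadence, the second (bars 45-50) with a perfect authentic cadence — a large antecedent–consequent pair, i.e. a double period.
Phrase 3 begins with different material from phrase 1, making it contrasting.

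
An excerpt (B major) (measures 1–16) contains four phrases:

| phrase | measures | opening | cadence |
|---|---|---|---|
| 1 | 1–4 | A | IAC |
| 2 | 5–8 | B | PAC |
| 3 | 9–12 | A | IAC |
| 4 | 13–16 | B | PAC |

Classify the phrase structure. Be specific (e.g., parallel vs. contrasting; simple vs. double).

repeated period

The cadence pattern IAC–PAC–IAC–PAC is weak–strong twice, and phrases 3–4 restate phrases 1–2: a period heard twice, not a double period (which would end weakly at phrase 2).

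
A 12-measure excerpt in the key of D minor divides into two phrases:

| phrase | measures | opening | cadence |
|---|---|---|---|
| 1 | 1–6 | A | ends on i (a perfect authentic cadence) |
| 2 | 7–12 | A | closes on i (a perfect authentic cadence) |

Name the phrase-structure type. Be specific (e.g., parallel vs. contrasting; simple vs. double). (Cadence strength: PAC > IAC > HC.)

repeated phrase

Both phrases have the same opening (A) and the same cadence (perfect authentic cadence): the second is a restatement, not a consequent, so this is a repeated phrase rather than a period.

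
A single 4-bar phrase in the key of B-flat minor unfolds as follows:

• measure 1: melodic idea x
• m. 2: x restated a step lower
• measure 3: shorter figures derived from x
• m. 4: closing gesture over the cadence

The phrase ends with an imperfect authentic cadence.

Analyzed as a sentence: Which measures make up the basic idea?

The presentation of a sentence is the basic idea (bar 1) plus its repetition (measure 2); the basic idea is therefore m. 1.

measures 1–1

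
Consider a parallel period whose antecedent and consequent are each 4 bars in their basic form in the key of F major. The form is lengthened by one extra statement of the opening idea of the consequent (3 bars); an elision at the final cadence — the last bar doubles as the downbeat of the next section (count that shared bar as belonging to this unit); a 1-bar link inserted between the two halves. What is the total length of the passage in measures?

12 measures

Basic parallel period: 4 + 4 = 8 bars.
8 (basic form) + 3 (extra statement) + 1 (link) = 12.
The elision shares a bar with the next section but does not change this unit's count.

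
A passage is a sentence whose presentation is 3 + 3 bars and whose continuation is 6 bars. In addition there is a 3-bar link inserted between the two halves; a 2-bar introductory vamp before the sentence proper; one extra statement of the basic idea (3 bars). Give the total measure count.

Basic sentence: 3 + 3 + 6 = 12 bars.
12 (basic form) + 3 (link) + 2 (introduction) + 3 (extra statement) = 20.

20 measures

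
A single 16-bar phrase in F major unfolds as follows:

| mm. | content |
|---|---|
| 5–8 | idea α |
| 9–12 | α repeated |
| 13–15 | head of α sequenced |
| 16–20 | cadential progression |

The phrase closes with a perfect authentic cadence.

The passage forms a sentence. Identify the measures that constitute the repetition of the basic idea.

The presentation of a sentence is the basic idea (mm. 5-8) plus its repetition (mm. 9-12); the repetition of the basic idea is therefore mm. 9-12.

measures 9–12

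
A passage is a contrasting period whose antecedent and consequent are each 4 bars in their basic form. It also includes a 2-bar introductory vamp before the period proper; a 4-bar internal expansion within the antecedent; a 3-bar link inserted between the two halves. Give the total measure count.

Basic contrasting period: 4 + 4 = 8 bars.
8 (basic form) + 2 (introduction) + 4 (internal expansion) + 3 (link) = 17.

17 measures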